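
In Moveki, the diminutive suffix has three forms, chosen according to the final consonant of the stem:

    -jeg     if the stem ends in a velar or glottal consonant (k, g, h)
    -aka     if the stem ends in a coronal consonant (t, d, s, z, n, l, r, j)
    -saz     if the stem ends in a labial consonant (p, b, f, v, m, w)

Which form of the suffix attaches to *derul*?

-aka

*derul* — final consonant /l/ (coronal) → -aka.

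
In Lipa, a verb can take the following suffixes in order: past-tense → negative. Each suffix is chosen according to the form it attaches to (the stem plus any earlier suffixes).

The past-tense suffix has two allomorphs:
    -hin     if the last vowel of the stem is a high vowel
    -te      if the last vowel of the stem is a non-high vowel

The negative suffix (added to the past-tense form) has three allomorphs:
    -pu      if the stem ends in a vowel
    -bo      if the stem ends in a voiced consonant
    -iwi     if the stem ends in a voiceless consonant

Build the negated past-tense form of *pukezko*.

The last vowel of *pukezko* is /o/, which is a non-high vowel, so the past-tense suffix is -te, giving *pukezkote*.
The final sound of the past-tense form *pukezkote* is /e/, which is a vowel, so the negative suffix is -pu, giving *pukezkotepu*.

pukezkotepu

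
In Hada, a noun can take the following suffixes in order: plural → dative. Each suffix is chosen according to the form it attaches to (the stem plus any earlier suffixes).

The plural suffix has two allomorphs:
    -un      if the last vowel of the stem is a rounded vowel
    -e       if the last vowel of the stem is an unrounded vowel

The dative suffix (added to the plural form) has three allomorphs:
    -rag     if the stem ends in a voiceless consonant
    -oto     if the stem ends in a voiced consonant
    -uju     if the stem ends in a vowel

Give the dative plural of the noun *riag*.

riageuju

*riag*: last vowel = /a/, an unrounded vowel → -e → *riage*.
The final sound of the plural form *riage* is /e/, which is a vowel, so the dative suffix is -uju, giving *riageuju*.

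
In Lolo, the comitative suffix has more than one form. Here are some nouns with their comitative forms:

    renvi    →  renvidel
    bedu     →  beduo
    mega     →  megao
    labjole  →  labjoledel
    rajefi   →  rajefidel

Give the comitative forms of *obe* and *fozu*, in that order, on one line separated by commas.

obedel, fozuo

The pattern is front/back vowel harmony: -del when the last vowel of the stem is a front vowel (*renvi*, *labjole*, *rajefi*); -o when the last vowel of the stem is a back vowel (*bedu*, *mega*).
*obe*: last vowel = /e/, a front vowel → -del → *obedel*.
The last vowel of *fozu* is /u/, which is a back vowel, so the suffix is -o, giving *fozuo*.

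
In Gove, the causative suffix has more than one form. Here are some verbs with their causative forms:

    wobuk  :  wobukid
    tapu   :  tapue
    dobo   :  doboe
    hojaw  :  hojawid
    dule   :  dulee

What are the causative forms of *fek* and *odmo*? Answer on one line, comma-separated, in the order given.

fekid, odmoe

The suffix is conditioned by the final sound: -id when the stem ends in a consonant (*wobuk*, *hojaw*); -e when the stem ends in a vowel (*tapu*, *dobo*, *dule*).
The final sound of *fek* is /k/, which is a consonant, so the suffix is -id, giving *fekid*.
Since the final sound of *odmo* is /o/ (a vowel), it takes -e, giving *odmoe*.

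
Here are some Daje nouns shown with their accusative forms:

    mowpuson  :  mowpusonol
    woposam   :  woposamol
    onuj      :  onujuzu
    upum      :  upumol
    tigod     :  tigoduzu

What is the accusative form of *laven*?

The pattern is nasality of the final consonant: -ol when the stem ends in a nasal (*mowpuson*, *woposam*, *upum*); -uzu when the stem ends in a non-nasal consonant (*onuj*, *tigod*).
Since the final consonant of *laven* is /n/ (a nasal), it takes -ol, giving *lavenol*.

lavenol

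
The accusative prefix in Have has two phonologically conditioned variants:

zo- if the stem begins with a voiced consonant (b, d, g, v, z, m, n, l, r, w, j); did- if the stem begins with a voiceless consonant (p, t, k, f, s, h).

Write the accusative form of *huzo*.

didhuzo

Since the first consonant of *huzo* is /h/ (voiceless), it takes did-, giving *didhuzo*.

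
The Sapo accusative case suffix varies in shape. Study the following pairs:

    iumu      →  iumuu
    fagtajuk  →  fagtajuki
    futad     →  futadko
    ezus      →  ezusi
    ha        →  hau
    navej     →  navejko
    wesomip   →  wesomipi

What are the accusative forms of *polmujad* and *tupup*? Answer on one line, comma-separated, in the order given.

polmujadko, tupupi

Looking at the final sound of each stem: -i when the stem ends in a voiceless consonant (*fagtajuk*, *ezus*, *wesomip*); -ko when the stem ends in a voiced consonant (*futad*, *navej*); -u when the stem ends in a vowel (*iumu*, *ha*).
Since the final sound of *polmujad* is /d/ (a voiced consonant), it takes -ko, giving *polmujadko*.
*tupup* — final sound /p/ (a voiceless consonant) → -i → *tupupi*.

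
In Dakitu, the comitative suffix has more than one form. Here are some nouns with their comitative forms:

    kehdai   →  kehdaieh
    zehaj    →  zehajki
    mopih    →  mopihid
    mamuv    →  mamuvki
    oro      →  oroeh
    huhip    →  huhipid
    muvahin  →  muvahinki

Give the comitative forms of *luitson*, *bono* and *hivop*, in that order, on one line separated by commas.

luitsonki, bonoeh, hivopid

Looking at the final sound of each stem: -id when the stem ends in a voiceless consonant (*mopih*, *huhip*); -ki when the stem ends in a voiced consonant (*zehaj*, *mamuv*, *muvahin*); -eh when the stem ends in a vowel (*kehdai*, *oro*).
The final sound of *luitson* is /n/, which is a voiced consonant, so the suffix is -ki, giving *luitsonki*.
*bono* — final sound /o/ (a vowel) → -eh → *bonoeh*.
*hivop* — final sound /p/ (a voiceless consonant) → -id → *hivopid*.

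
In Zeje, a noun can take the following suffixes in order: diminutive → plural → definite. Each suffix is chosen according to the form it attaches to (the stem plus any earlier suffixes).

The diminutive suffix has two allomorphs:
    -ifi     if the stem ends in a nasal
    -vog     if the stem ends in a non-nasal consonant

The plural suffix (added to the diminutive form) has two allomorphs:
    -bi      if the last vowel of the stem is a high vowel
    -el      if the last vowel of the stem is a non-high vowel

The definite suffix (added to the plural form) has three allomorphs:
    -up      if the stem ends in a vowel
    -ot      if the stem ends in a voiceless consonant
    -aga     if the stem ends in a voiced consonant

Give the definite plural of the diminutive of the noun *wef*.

*wef*: final consonant = /f/, non-nasal → -vog → *wefvog*.
The diminutive form *wefvog*: last vowel = /o/, a non-high vowel → -el → *wefvogel*.
The final sound of the plural form *wefvogel* is /l/, which is a voiced consonant, so the definite suffix is -aga, giving *wefvogelaga*.

wefvogelaga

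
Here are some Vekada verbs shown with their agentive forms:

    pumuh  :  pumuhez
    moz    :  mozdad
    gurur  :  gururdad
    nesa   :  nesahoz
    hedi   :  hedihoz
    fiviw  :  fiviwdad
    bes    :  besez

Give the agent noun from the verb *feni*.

The pattern is voicing of the final sound: -ez when the stem ends in a voiceless consonant (*pumuh*, *bes*); -dad when the stem ends in a voiced consonant (*moz*, *gurur*, *fiviw*); -hoz when the stem ends in a vowel (*nesa*, *hedi*).
Since the final sound of *feni* is /i/ (a vowel), it takes -hoz, giving *fenihoz*.

fenihoz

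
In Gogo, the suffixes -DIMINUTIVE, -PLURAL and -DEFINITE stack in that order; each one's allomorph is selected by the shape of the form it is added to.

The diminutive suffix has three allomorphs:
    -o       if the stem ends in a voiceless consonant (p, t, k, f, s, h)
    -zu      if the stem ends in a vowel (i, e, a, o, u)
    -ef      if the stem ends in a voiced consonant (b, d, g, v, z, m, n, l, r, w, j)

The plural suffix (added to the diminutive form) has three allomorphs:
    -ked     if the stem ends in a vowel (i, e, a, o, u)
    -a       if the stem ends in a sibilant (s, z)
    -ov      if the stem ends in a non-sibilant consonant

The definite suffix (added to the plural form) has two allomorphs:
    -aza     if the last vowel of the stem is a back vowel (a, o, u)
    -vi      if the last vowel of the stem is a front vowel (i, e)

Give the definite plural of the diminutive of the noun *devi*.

The final sound of *devi* is /i/, which is a vowel, so the diminutive suffix is -zu, giving *devizu*.
The diminutive form *devizu*: final sound = /u/, a vowel → -ked → *devizuked*.
The plural form *devizuked* — last vowel /e/ (a front vowel) → -vi → *devizukedvi*.

devizukedvi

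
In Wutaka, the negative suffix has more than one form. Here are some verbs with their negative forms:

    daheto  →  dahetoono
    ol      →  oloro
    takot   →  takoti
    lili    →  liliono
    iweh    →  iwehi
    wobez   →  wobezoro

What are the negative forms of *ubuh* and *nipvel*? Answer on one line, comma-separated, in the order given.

ubuhi, nipveloro

The alternation tracks the final sound of the stem — -i when the stem ends in a voiceless consonant (*takot*, *iweh*); -oro when the stem ends in a voiced consonant (*ol*, *wobez*); -ono when the stem ends in a vowel (*daheto*, *lili*).
The final sound of *ubuh* is /h/, which is a voiceless consonant, so the suffix is -i, giving *ubuhi*.
Since the final sound of *nipvel* is /l/ (a voiced consonant), it takes -oro, giving *nipveloro*.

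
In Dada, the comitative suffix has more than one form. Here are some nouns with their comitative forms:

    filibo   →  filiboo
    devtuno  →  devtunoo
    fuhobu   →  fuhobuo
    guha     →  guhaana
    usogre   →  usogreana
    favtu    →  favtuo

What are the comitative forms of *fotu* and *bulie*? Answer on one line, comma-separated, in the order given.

fotuo, bulieana

Looking at the last vowel of each stem: -o when the last vowel of the stem is a rounded vowel (*filibo*, *devtuno*, *fuhobu*, *favtu*); -ana when the last vowel of the stem is an unrounded vowel (*guha*, *usogre*).
*fotu*: last vowel = /u/, a rounded vowel → -o → *fotuo*.
The last vowel of *bulie* is /e/, which is an unrounded vowel, so the suffix is -ana, giving *bulieana*.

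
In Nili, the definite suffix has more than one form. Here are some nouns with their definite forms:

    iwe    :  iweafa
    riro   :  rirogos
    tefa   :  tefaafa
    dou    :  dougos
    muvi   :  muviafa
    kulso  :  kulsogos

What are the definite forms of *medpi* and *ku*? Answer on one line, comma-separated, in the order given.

medpiafa, kugos

The alternation tracks the last vowel of the stem — -gos when the last vowel of the stem is a rounded vowel (*riro*, *dou*, *kulso*); -afa when the last vowel of the stem is an unrounded vowel (*iwe*, *tefa*, *muvi*).
*medpi*: last vowel = /i/, an unrounded vowel → -afa → *medpiafa*.
The last vowel of *ku* is /u/, which is a rounded vowel, so the suffix is -gos, giving *kugos*.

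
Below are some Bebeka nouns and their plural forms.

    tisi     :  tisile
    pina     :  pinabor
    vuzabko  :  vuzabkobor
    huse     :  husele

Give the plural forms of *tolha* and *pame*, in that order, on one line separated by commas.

tolhabor, pamele

The alternation tracks the last vowel of the stem — -le when the last vowel of the stem is a front vowel (*tisi*, *huse*); -bor when the last vowel of the stem is a back vowel (*pina*, *vuzabko*).
The last vowel of *tolha* is /a/, which is a back vowel, so the suffix is -bor, giving *tolhabor*.
*pame* — last vowel /e/ (a front vowel) → -le → *pamele*.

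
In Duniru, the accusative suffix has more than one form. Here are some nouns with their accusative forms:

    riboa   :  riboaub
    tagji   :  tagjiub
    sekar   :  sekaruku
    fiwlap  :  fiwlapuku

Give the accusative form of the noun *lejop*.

The alternation tracks the final sound of the stem — -uku when the stem ends in a consonant (*sekar*, *fiwlap*); -ub when the stem ends in a vowel (*riboa*, *tagji*).
The final sound of *lejop* is /p/, which is a consonant, so the suffix is -uku, giving *lejopuku*.

lejopuku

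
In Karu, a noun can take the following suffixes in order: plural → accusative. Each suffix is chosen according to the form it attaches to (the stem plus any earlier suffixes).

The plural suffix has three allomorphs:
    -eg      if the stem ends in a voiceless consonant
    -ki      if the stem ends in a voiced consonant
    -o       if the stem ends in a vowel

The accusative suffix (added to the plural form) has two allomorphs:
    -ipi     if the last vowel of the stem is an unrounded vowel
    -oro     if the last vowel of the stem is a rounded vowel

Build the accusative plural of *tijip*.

tijipegipi

*tijip* — final sound /p/ (a voiceless consonant) → -eg → *tijipeg*.
The last vowel of the plural form *tijipeg* is /e/, which is an unrounded vowel, so the accusative suffix is -ipi, giving *tijipegipi*.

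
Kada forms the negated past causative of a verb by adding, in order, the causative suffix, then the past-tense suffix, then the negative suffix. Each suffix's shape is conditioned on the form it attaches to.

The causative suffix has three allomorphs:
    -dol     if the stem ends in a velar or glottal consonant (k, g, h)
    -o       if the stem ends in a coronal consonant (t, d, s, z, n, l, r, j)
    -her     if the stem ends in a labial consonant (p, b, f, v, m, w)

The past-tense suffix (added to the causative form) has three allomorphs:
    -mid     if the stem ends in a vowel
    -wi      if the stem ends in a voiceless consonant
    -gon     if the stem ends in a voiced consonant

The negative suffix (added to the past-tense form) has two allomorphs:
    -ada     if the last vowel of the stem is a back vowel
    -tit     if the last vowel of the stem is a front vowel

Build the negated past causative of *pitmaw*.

*pitmaw*: final consonant = /w/, labial → -her → *pitmawher*.
Since the final sound of the causative form *pitmawher* is /r/ (a voiced consonant), it takes -gon, giving *pitmawhergon*.
The past-tense form *pitmawhergon* — last vowel /o/ (a back vowel) → -ada → *pitmawhergonada*.

pitmawhergonada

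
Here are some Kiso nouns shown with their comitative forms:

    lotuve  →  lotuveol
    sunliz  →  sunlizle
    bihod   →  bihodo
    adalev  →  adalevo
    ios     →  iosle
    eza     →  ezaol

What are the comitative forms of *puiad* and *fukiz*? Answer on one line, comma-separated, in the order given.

puiado, fukizle

The suffix is conditioned by the final sound: -le when the stem ends in a sibilant (*sunliz*, *ios*); -o when the stem ends in a non-sibilant consonant (*bihod*, *adalev*); -ol when the stem ends in a vowel (*lotuve*, *eza*).
*puiad*: final sound = /d/, a non-sibilant consonant → -o → *puiado*.
*fukiz*: final sound = /z/, a sibilant → -le → *fukizle*.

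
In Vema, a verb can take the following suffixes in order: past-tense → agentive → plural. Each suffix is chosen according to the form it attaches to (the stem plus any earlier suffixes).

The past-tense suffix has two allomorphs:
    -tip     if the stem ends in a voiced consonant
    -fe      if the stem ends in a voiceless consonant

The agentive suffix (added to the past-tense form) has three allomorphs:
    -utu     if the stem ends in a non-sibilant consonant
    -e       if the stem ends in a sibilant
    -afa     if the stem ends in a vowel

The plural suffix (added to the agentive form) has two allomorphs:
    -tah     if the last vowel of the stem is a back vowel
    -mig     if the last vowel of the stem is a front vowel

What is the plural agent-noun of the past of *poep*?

poepfeafatah

The final consonant of *poep* is /p/, which is voiceless, so the past-tense suffix is -fe, giving *poepfe*.
The past-tense form *poepfe*: final sound = /e/, a vowel → -afa → *poepfeafa*.
Since the last vowel of the agentive form *poepfeafa* is /a/ (a back vowel), it takes -tah, giving *poepfeafatah*.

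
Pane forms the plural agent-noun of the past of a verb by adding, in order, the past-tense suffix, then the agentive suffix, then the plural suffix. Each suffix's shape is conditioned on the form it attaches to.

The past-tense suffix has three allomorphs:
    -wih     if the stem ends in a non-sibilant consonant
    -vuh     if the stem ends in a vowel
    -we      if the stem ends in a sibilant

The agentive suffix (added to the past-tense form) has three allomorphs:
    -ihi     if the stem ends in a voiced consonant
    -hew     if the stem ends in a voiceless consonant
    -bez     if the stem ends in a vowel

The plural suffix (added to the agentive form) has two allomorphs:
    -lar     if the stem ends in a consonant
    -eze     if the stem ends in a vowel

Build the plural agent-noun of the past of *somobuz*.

The final sound of *somobuz* is /z/, which is a sibilant, so the past-tense suffix is -we, giving *somobuzwe*.
The past-tense form *somobuzwe*: final sound = /e/, a vowel → -bez → *somobuzwebez*.
Since the final sound of the agentive form *somobuzwebez* is /z/ (a consonant), it takes -lar, giving *somobuzwebezlar*.

somobuzwebezlar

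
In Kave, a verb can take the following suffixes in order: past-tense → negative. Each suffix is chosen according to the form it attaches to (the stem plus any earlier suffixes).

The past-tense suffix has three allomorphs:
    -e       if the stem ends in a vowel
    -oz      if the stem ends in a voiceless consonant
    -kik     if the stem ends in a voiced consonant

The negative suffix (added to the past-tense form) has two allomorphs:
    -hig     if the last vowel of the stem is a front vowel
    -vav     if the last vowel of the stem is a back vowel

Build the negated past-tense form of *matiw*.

*matiw*: final sound = /w/, a voiced consonant → -kik → *matiwkik*.
The past-tense form *matiwkik*: last vowel = /i/, a front vowel → -hig → *matiwkikhig*.

matiwkikhig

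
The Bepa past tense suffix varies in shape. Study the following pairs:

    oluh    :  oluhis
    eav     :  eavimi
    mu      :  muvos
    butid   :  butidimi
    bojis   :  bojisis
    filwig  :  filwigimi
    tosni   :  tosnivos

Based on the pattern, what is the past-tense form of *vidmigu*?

The alternation tracks the final sound of the stem — -is when the stem ends in a voiceless consonant (*oluh*, *bojis*); -imi when the stem ends in a voiced consonant (*eav*, *butid*, *filwig*); -vos when the stem ends in a vowel (*mu*, *tosni*).
The final sound of *vidmigu* is /u/, which is a vowel, so the suffix is -vos, giving *vidmiguvos*.

vidmiguvos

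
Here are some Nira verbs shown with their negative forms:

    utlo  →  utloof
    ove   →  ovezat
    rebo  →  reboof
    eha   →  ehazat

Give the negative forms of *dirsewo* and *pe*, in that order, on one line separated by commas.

The alternation tracks the last vowel of the stem — -of when the last vowel of the stem is a rounded vowel (*utlo*, *rebo*); -zat when the last vowel of the stem is an unrounded vowel (*ove*, *eha*).
Since the last vowel of *dirsewo* is /o/ (a rounded vowel), it takes -of, giving *dirsewoof*.
Since the last vowel of *pe* is /e/ (an unrounded vowel), it takes -zat, giving *pezat*.

dirsewoof, pezat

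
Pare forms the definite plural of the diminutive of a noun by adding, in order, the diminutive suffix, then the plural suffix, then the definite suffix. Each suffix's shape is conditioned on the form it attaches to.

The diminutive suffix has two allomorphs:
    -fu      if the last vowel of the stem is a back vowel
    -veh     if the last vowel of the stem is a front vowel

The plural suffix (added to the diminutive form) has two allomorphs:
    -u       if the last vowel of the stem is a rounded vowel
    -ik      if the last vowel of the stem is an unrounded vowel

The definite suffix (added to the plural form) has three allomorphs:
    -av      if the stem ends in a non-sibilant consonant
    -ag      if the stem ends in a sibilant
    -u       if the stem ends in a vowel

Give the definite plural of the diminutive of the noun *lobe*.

*lobe* — last vowel /e/ (a front vowel) → -veh → *lobeveh*.
Since the last vowel of the diminutive form *lobeveh* is /e/ (an unrounded vowel), it takes -ik, giving *lobevehik*.
Since the final sound of the plural form *lobevehik* is /k/ (a non-sibilant consonant), it takes -av, giving *lobevehikav*.

lobevehikav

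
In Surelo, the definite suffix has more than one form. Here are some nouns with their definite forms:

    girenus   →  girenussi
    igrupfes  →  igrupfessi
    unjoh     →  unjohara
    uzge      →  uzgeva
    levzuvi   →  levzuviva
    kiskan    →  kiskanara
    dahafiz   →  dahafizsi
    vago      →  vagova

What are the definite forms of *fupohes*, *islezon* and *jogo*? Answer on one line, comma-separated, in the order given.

fupohessi, islezonara, jogova

The alternation tracks the final sound of the stem — -si when the stem ends in a sibilant (*girenus*, *igrupfes*, *dahafiz*); -ara when the stem ends in a non-sibilant consonant (*unjoh*, *kiskan*); -va when the stem ends in a vowel (*uzge*, *levzuvi*, *vago*).
*fupohes* — final sound /s/ (a sibilant) → -si → *fupohessi*.
Since the final sound of *islezon* is /n/ (a non-sibilant consonant), it takes -ara, giving *islezonara*.
The final sound of *jogo* is /o/, which is a vowel, so the suffix is -va, giving *jogova*.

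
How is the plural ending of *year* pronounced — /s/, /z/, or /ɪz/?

/z/

The stem *year* ends in a voiced non-sibilant sound.
The plural suffix surfaces as /ɪz/ after sibilants, /s/ after other voiceless consonants, and /z/ after other voiced sounds.
So the plural -s on *year* is pronounced /z/.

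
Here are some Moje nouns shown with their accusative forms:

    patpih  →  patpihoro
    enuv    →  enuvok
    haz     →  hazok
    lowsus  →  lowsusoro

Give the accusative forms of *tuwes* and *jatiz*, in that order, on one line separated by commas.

tuwesoro, jatizok

Looking at the final consonant of each stem: -oro when the stem ends in a voiceless consonant (*patpih*, *lowsus*); -ok when the stem ends in a voiced consonant (*enuv*, *haz*).
*tuwes* — final consonant /s/ (voiceless) → -oro → *tuwesoro*.
*jatiz* — final consonant /z/ (voiced) → -ok → *jatizok*.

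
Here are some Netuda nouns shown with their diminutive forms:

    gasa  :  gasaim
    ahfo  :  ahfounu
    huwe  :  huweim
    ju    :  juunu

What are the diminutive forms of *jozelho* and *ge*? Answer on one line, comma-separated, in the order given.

The suffix is conditioned by the last vowel: -unu when the last vowel of the stem is a rounded vowel (*ahfo*, *ju*); -im when the last vowel of the stem is an unrounded vowel (*gasa*, *huwe*).
*jozelho*: last vowel = /o/, a rounded vowel → -unu → *jozelhounu*.
*ge* — last vowel /e/ (an unrounded vowel) → -im → *geim*.

jozelhounu, geim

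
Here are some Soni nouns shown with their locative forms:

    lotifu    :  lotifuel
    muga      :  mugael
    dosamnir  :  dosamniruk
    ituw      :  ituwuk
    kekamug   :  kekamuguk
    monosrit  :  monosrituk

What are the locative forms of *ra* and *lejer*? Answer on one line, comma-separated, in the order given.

rael, lejeruk

Looking at the final sound of each stem: -uk when the stem ends in a consonant (*dosamnir*, *ituw*, *kekamug*, *monosrit*); -el when the stem ends in a vowel (*lotifu*, *muga*).
Since the final sound of *ra* is /a/ (a vowel), it takes -el, giving *rael*.
The final sound of *lejer* is /r/, which is a consonant, so the suffix is -uk, giving *lejeruk*.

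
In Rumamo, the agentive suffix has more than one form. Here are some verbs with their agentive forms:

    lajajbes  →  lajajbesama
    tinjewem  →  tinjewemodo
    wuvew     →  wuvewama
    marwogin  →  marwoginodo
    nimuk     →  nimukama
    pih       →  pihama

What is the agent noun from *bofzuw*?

Looking at the final consonant of each stem: -odo when the stem ends in a nasal (*tinjewem*, *marwogin*); -ama when the stem ends in a non-nasal consonant (*lajajbes*, *wuvew*, *nimuk*, *pih*).
The final consonant of *bofzuw* is /w/, which is non-nasal, so the suffix is -ama, giving *bofzuwama*.

bofzuwama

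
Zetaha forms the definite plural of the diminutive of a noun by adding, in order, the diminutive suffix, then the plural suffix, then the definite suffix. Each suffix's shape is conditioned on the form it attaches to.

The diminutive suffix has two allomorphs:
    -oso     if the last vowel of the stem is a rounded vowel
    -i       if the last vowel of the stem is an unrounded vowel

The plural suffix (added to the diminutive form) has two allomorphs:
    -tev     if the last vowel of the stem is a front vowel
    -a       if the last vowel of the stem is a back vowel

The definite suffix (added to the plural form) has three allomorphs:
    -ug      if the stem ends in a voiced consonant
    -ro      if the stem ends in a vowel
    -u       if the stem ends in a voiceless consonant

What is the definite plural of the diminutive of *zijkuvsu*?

Since the last vowel of *zijkuvsu* is /u/ (a rounded vowel), it takes -oso, giving *zijkuvsuoso*.
The diminutive form *zijkuvsuoso*: last vowel = /o/, a back vowel → -a → *zijkuvsuosoa*.
Since the final sound of the plural form *zijkuvsuosoa* is /a/ (a vowel), it takes -ro, giving *zijkuvsuosoaro*.

zijkuvsuosoaro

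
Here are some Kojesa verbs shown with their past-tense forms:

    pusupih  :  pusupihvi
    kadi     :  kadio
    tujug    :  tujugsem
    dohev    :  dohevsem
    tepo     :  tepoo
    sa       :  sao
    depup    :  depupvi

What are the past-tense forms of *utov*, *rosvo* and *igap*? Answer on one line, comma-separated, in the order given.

The pattern is voicing of the final sound: -vi when the stem ends in a voiceless consonant (*pusupih*, *depup*); -sem when the stem ends in a voiced consonant (*tujug*, *dohev*); -o when the stem ends in a vowel (*kadi*, *tepo*, *sa*).
*utov*: final sound = /v/, a voiced consonant → -sem → *utovsem*.
*rosvo*: final sound = /o/, a vowel → -o → *rosvoo*.
Since the final sound of *igap* is /p/ (a voiceless consonant), it takes -vi, giving *igapvi*.

utovsem, rosvoo, igapvi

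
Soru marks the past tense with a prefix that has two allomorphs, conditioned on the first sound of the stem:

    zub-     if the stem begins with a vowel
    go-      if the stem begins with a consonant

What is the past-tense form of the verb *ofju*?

The first sound of *ofju* is /o/, which is a vowel, so the prefix is zub-, giving *zubofju*.

zubofju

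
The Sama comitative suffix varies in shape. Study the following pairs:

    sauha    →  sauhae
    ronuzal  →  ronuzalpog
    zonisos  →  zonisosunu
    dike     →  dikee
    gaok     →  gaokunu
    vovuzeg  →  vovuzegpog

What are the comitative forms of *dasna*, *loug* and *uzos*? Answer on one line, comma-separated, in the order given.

The pattern is voicing of the final sound: -unu when the stem ends in a voiceless consonant (*zonisos*, *gaok*); -pog when the stem ends in a voiced consonant (*ronuzal*, *vovuzeg*); -e when the stem ends in a vowel (*sauha*, *dike*).
*dasna* — final sound /a/ (a vowel) → -e → *dasnae*.
Since the final sound of *loug* is /g/ (a voiced consonant), it takes -pog, giving *lougpog*.
Since the final sound of *uzos* is /s/ (a voiceless consonant), it takes -unu, giving *uzosunu*.

dasnae, lougpog, uzosunu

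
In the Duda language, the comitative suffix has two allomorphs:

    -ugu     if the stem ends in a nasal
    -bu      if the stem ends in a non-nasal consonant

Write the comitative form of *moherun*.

Since the final consonant of *moherun* is /n/ (a nasal), it takes -ugu, giving *moherunugu*.

moherunugu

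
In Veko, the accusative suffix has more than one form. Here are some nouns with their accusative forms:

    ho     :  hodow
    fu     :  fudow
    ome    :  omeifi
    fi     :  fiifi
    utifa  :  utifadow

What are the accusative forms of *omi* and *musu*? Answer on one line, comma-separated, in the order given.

The suffix is conditioned by the last vowel: -ifi when the last vowel of the stem is a front vowel (*ome*, *fi*); -dow when the last vowel of the stem is a back vowel (*ho*, *fu*, *utifa*).
The last vowel of *omi* is /i/, which is a front vowel, so the suffix is -ifi, giving *omiifi*.
*musu*: last vowel = /u/, a back vowel → -dow → *musudow*.

omiifi, musudow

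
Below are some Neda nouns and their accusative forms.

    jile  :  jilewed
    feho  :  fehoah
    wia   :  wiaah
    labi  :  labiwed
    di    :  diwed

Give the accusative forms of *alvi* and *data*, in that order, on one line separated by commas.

The suffix is conditioned by the last vowel: -wed when the last vowel of the stem is a front vowel (*jile*, *labi*, *di*); -ah when the last vowel of the stem is a back vowel (*feho*, *wia*).
*alvi*: last vowel = /i/, a front vowel → -wed → *alviwed*.
The last vowel of *data* is /a/, which is a back vowel, so the suffix is -ah, giving *dataah*.

alviwed, dataah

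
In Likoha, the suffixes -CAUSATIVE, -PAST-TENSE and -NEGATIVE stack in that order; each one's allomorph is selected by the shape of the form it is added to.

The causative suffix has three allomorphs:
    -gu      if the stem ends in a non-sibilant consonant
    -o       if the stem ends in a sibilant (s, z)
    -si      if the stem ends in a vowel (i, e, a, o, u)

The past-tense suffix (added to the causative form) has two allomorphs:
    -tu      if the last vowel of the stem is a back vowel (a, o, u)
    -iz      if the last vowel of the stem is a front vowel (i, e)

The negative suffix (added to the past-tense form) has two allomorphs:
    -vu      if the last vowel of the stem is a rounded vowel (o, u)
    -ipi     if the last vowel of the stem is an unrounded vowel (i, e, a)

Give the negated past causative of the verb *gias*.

giasotuvu

Since the final sound of *gias* is /s/ (a sibilant), it takes -o, giving *giaso*.
The causative form *giaso* — last vowel /o/ (a back vowel) → -tu → *giasotu*.
The past-tense form *giasotu* — last vowel /u/ (a rounded vowel) → -vu → *giasotuvu*.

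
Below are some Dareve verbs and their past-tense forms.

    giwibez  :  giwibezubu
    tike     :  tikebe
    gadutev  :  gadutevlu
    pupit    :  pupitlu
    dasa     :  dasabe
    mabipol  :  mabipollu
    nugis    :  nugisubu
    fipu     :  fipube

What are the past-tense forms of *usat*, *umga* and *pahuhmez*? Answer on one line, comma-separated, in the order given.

usatlu, umgabe, pahuhmezubu

Looking at the final sound of each stem: -ubu when the stem ends in a sibilant (*giwibez*, *nugis*); -lu when the stem ends in a non-sibilant consonant (*gadutev*, *pupit*, *mabipol*); -be when the stem ends in a vowel (*tike*, *dasa*, *fipu*).
Since the final sound of *usat* is /t/ (a non-sibilant consonant), it takes -lu, giving *usatlu*.
The final sound of *umga* is /a/, which is a vowel, so the suffix is -be, giving *umgabe*.
Since the final sound of *pahuhmez* is /z/ (a sibilant), it takes -ubu, giving *pahuhmezubu*.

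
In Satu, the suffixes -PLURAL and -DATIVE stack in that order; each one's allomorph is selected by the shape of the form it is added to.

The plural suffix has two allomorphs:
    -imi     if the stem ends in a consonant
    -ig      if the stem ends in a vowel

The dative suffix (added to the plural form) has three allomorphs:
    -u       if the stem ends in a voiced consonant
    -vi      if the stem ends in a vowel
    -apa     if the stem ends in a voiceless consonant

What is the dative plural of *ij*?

The final sound of *ij* is /j/, which is a consonant, so the plural suffix is -imi, giving *ijimi*.
Since the final sound of the plural form *ijimi* is /i/ (a vowel), it takes -vi, giving *ijimivi*.

ijimivi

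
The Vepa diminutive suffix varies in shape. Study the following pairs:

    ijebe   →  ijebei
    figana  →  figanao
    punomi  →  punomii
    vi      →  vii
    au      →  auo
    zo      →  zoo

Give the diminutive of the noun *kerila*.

Looking at the last vowel of each stem: -i when the last vowel of the stem is a front vowel (*ijebe*, *punomi*, *vi*); -o when the last vowel of the stem is a back vowel (*figana*, *au*, *zo*).
*kerila* — last vowel /a/ (a back vowel) → -o → *kerilao*.

kerilao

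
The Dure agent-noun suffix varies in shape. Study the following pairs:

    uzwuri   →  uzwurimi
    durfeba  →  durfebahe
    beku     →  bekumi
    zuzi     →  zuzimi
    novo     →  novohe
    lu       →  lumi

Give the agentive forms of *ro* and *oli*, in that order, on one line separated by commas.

Looking at the last vowel of each stem: -mi when the last vowel of the stem is a high vowel (*uzwuri*, *beku*, *zuzi*, *lu*); -he when the last vowel of the stem is a non-high vowel (*durfeba*, *novo*).
Since the last vowel of *ro* is /o/ (a non-high vowel), it takes -he, giving *rohe*.
The last vowel of *oli* is /i/, which is a high vowel, so the suffix is -mi, giving *olimi*.

rohe, olimi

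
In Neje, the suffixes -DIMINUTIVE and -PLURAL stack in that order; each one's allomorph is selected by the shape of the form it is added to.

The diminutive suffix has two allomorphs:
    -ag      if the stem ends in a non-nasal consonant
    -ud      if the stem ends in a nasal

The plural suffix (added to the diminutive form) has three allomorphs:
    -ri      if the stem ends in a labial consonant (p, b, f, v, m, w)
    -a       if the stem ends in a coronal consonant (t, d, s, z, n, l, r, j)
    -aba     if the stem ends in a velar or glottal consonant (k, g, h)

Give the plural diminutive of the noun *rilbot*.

*rilbot* — final consonant /t/ (non-nasal) → -ag → *rilbotag*.
The final consonant of the diminutive form *rilbotag* is /g/, which is velar/glottal, so the plural suffix is -aba, giving *rilbotagaba*.

rilbotagaba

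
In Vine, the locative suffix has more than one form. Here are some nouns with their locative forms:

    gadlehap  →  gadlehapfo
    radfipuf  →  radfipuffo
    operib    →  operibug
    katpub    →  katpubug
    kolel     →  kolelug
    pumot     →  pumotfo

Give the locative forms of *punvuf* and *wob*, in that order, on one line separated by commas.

The alternation tracks the final consonant of the stem — -fo when the stem ends in a voiceless consonant (*gadlehap*, *radfipuf*, *pumot*); -ug when the stem ends in a voiced consonant (*operib*, *katpub*, *kolel*).
*punvuf*: final consonant = /f/, voiceless → -fo → *punvuffo*.
*wob* — final consonant /b/ (voiced) → -ug → *wobug*.

punvuffo, wobug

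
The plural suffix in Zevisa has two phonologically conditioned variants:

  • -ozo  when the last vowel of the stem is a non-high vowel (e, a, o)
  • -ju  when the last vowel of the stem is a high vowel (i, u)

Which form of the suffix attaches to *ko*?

*ko* — last vowel /o/ (a non-high vowel) → -ozo.

-ozo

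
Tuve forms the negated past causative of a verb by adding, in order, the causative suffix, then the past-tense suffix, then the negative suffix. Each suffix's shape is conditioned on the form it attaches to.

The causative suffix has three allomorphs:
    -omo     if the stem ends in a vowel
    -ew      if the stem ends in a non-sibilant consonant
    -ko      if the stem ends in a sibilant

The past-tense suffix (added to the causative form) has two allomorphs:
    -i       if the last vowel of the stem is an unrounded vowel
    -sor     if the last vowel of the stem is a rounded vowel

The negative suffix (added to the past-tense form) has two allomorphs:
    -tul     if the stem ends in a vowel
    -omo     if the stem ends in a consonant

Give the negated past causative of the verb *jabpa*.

jabpaomosoromo

*jabpa* — final sound /a/ (a vowel) → -omo → *jabpaomo*.
The causative form *jabpaomo* — last vowel /o/ (a rounded vowel) → -sor → *jabpaomosor*.
Since the final sound of the past-tense form *jabpaomosor* is /r/ (a consonant), it takes -omo, giving *jabpaomosoromo*.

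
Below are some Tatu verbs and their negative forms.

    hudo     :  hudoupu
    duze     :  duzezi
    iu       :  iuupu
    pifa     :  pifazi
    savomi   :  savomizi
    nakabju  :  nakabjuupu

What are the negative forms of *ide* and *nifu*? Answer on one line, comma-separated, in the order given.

idezi, nifuupu

Looking at the last vowel of each stem: -upu when the last vowel of the stem is a rounded vowel (*hudo*, *iu*, *nakabju*); -zi when the last vowel of the stem is an unrounded vowel (*duze*, *pifa*, *savomi*).
Since the last vowel of *ide* is /e/ (an unrounded vowel), it takes -zi, giving *idezi*.
*nifu*: last vowel = /u/, a rounded vowel → -upu → *nifuupu*.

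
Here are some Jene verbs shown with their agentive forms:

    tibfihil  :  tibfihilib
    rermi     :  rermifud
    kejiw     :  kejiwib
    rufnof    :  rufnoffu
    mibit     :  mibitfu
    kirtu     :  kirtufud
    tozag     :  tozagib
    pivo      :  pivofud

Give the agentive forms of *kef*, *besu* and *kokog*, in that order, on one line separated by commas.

keffu, besufud, kokogib

The pattern is voicing of the final sound: -fu when the stem ends in a voiceless consonant (*rufnof*, *mibit*); -ib when the stem ends in a voiced consonant (*tibfihil*, *kejiw*, *tozag*); -fud when the stem ends in a vowel (*rermi*, *kirtu*, *pivo*).
The final sound of *kef* is /f/, which is a voiceless consonant, so the suffix is -fu, giving *keffu*.
*besu* — final sound /u/ (a vowel) → -fud → *besufud*.
Since the final sound of *kokog* is /g/ (a voiced consonant), it takes -ib, giving *kokogib*.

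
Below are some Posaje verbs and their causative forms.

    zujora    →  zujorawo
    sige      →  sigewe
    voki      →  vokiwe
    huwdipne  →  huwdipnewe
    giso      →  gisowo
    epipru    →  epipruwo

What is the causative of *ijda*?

ijdawo

The pattern is front/back vowel harmony: -we when the last vowel of the stem is a front vowel (*sige*, *voki*, *huwdipne*); -wo when the last vowel of the stem is a back vowel (*zujora*, *giso*, *epipru*).
Since the last vowel of *ijda* is /a/ (a back vowel), it takes -wo, giving *ijdawo*.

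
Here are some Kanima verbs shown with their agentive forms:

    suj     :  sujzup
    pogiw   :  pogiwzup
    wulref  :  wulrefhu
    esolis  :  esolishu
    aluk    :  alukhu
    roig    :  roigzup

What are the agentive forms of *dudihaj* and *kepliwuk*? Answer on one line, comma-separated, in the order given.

dudihajzup, kepliwukhu

The pattern is voicing of the final consonant: -hu when the stem ends in a voiceless consonant (*wulref*, *esolis*, *aluk*); -zup when the stem ends in a voiced consonant (*suj*, *pogiw*, *roig*).
*dudihaj* — final consonant /j/ (voiced) → -zup → *dudihajzup*.
*kepliwuk*: final consonant = /k/, voiceless → -hu → *kepliwukhu*.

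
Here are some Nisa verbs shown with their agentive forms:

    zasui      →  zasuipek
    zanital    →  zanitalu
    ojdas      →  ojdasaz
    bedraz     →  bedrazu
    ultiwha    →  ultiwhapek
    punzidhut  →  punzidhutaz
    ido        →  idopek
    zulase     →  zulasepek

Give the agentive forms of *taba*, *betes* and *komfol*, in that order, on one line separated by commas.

tabapek, betesaz, komfolu

The pattern is voicing of the final sound: -az when the stem ends in a voiceless consonant (*ojdas*, *punzidhut*); -u when the stem ends in a voiced consonant (*zanital*, *bedraz*); -pek when the stem ends in a vowel (*zasui*, *ultiwha*, *ido*, *zulase*).
*taba*: final sound = /a/, a vowel → -pek → *tabapek*.
*betes* — final sound /s/ (a voiceless consonant) → -az → *betesaz*.
*komfol*: final sound = /l/, a voiced consonant → -u → *komfolu*.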